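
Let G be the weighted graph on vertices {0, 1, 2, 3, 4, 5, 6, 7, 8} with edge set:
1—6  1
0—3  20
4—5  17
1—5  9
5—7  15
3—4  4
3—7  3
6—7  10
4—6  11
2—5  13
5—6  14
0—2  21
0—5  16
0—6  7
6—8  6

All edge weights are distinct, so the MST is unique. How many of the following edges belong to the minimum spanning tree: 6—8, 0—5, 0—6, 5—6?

2

Sort edges by weight, then run Kruskal:
1—6 (1): add — endpoints in different components.
3—7 (3): add — endpoints in different components.
3—4 (4): add — endpoints in different components.
6—8 (6): add — endpoints in different components.
0—6 (7): add — endpoints in different components.
1—5 (9): add — endpoints in different components.
6—7 (10): add — endpoints in different components.
4—6 (11): skip — 4 and 6 already connected.
2—5 (13): add — endpoints in different components.
MST edge set: {1—6, 3—7, 3—4, 6—8, 0—6, 1—5, 6—7, 2—5}.
Of the listed edges, {6—8, 0—6} are in the MST → 2.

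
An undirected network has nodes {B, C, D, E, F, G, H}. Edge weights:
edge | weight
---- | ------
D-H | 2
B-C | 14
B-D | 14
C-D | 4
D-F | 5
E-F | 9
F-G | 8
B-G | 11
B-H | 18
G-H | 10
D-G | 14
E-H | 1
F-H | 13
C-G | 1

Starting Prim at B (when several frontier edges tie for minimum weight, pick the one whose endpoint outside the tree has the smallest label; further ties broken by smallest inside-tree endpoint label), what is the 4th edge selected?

D-H

Grow the tree from B using Prim:
Step 1: frontier [B-G 11, B-C 14, B-D 14, B-H 18] → take B-G (11); add G.
Step 2: frontier [B-C 14, B-D 14, B-H 18, C-G 1, F-G 8, G-H 10, D-G 14] → take C-G (1); add C.
Step 3: frontier [B-D 14, B-H 18, C-D 4, F-G 8, G-H 10, D-G 14] → take C-D (4); add D.
Step 4: frontier [B-H 18, D-H 2, D-F 5, F-G 8, G-H 10] → take D-H (2); add H.
Step 5: frontier [D-F 5, F-G 8, E-H 1, F-H 13] → take E-H (1); add E.
Step 6: frontier [D-F 5, E-F 9, F-G 8, F-H 13] → take D-F (5); add F.
The 4th edge added is D-H.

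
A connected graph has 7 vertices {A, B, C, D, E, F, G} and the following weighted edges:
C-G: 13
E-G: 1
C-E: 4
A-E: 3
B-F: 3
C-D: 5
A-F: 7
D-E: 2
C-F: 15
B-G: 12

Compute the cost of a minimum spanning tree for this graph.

20

Sort edges by weight, then run Kruskal:
E-G (1): add — endpoints in different components.
D-E (2): add — endpoints in different components.
A-E (3): add — endpoints in different components.
B-F (3): add — endpoints in different components.
C-E (4): add — endpoints in different components.
C-D (5): skip — C and D already connected.
A-F (7): add — endpoints in different components.
MST edges: E-G, D-E, A-E, B-F, C-E, A-F; total weight 1+2+3+3+4+7 = 20.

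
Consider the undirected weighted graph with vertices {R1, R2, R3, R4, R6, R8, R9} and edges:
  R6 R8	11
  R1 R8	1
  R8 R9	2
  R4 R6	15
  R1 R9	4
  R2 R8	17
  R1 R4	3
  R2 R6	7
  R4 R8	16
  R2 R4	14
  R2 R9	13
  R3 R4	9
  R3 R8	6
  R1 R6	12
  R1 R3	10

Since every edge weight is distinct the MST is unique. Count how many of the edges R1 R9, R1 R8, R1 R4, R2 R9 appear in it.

Kruskal: consider edges lightest-first.
R1 R8 (1): add — endpoints in different components.
R8 R9 (2): add — endpoints in different components.
R1 R4 (3): add — endpoints in different components.
R1 R9 (4): skip — R1 and R9 already connected.
R3 R8 (6): add — endpoints in different components.
R2 R6 (7): add — endpoints in different components.
R3 R4 (9): skip — R3 and R4 already connected.
R1 R3 (10): skip — R1 and R3 already connected.
R6 R8 (11): add — endpoints in different components.
MST edge set: {R1 R8, R8 R9, R1 R4, R3 R8, R2 R6, R6 R8}.
Of the listed edges, {R1 R8, R1 R4} are in the MST → 2.

2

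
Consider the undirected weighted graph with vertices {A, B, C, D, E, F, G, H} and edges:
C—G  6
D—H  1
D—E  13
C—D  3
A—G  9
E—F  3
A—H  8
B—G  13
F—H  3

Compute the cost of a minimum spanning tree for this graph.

37

Sort edges by weight, then run Kruskal:
D—H (1): add — endpoints in different components.
C—D (3): add — endpoints in different components.
E—F (3): add — endpoints in different components.
F—H (3): add — endpoints in different components.
C—G (6): add — endpoints in different components.
A—H (8): add — endpoints in different components.
A—G (9): skip — A and G already connected.
B—G (13): add — endpoints in different components.
MST edges: D—H, C—D, E—F, F—H, C—G, A—H, B—G; total weight 1+3+3+3+6+8+13 = 37.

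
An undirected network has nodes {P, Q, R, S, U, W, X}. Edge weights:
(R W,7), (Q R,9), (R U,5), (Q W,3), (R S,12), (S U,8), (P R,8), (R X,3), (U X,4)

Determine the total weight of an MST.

33

Kruskal: consider edges lightest-first.
Q W (3): add. Components now {U} {Q,W} {X} {S} {R} {P}
R X (3): add. Components now {U} {Q,W} {R,X} {S} {P}
U X (4): add. Components now {R,U,X} {Q,W} {S} {P}
R U (5): skip — U and R already connected.
R W (7): add. Components now {Q,R,U,W,X} {S} {P}
P R (8): add. Components now {P,Q,R,U,W,X} {S}
S U (8): add. Components now {P,Q,R,S,U,W,X}
MST edges: Q W, R X, U X, R W, P R, S U; total weight 3+3+4+7+8+8 = 33.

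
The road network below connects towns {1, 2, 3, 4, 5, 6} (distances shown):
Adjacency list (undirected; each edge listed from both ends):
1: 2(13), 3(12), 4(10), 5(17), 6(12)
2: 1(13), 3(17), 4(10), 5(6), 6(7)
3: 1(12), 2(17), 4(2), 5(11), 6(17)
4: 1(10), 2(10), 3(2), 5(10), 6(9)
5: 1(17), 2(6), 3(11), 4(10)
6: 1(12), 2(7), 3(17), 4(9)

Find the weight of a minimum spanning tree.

Kruskal's algorithm — process edges by increasing weight (ties by edge label):
3 4 (2): add — endpoints in different components.
2 5 (6): add — endpoints in different components.
2 6 (7): add — endpoints in different components.
4 6 (9): add — endpoints in different components.
1 4 (10): add — endpoints in different components.
MST edges: 3 4, 2 5, 2 6, 4 6, 1 4; total weight 2+6+7+9+10 = 34.

34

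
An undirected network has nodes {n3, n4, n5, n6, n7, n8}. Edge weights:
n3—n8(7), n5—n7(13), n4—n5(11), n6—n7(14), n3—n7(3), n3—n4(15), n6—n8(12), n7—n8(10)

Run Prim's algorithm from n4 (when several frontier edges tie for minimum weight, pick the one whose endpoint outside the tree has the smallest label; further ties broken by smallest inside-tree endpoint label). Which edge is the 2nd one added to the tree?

Grow the tree from n4 using Prim:
Step 1: cheapest edge leaving the tree is n4—n5 (11); add n5.
Step 2: cheapest edge leaving the tree is n5—n7 (13); add n7.
Step 3: cheapest edge leaving the tree is n3—n7 (3); add n3.
Step 4: cheapest edge leaving the tree is n3—n8 (7); add n8.
Step 5: cheapest edge leaving the tree is n6—n8 (12); add n6.
The 2nd edge added is n5—n7.

n5-n7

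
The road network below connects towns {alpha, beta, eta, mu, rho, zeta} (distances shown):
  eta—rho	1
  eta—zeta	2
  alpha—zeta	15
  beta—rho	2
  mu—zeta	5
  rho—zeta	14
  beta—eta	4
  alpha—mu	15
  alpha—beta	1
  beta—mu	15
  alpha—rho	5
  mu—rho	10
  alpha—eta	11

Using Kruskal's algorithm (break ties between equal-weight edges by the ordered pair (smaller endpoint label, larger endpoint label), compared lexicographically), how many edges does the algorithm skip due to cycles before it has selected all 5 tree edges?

2

Kruskal's algorithm — process edges by increasing weight (ties by edge label):
alpha—beta (1): add. Components now {alpha,beta} {eta} {zeta} {rho} {mu}
eta—rho (1): add. Components now {alpha,beta} {eta,rho} {zeta} {mu}
beta—rho (2): add. Components now {alpha,beta,eta,rho} {zeta} {mu}
eta—zeta (2): add. Components now {alpha,beta,eta,rho,zeta} {mu}
beta—eta (4): skip — beta and eta already connected.
alpha—rho (5): skip — rho and alpha already connected.
mu—zeta (5): add. Components now {alpha,beta,eta,mu,rho,zeta}
Edges rejected before the tree was complete: 2.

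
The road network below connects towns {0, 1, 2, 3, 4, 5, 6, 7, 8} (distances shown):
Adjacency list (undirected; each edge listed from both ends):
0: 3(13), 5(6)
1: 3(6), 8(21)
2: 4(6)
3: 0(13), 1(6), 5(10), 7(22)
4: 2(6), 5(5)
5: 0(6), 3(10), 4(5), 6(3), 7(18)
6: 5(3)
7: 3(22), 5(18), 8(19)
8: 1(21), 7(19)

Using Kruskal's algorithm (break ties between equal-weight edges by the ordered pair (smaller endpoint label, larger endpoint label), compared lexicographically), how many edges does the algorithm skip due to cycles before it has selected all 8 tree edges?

1

Kruskal: consider edges lightest-first.
5—6 (3): add — endpoints in different components.
4—5 (5): add — endpoints in different components.
0—5 (6): add — endpoints in different components.
1—3 (6): add — endpoints in different components.
2—4 (6): add — endpoints in different components.
3—5 (10): add — endpoints in different components.
0—3 (13): skip — 0 and 3 already connected.
5—7 (18): add — endpoints in different components.
7—8 (19): add — endpoints in different components.
Edges rejected before the tree was complete: 1.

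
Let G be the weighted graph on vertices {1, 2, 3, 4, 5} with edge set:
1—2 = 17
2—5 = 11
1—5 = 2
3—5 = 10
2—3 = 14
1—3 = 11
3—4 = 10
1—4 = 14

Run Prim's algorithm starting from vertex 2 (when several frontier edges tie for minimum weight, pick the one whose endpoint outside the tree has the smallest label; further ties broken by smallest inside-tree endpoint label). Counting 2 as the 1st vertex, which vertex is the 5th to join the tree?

Prim's algorithm from 2:
Step 1: cheapest edge leaving the tree is 2—5 (11); add 5.
Step 2: cheapest edge leaving the tree is 1—5 (2); add 1.
Step 3: cheapest edge leaving the tree is 3—5 (10); add 3.
Step 4: cheapest edge leaving the tree is 3—4 (10); add 4.
Vertex order: 2, 5, 1, 3, 4. The 5th vertex is 4.

4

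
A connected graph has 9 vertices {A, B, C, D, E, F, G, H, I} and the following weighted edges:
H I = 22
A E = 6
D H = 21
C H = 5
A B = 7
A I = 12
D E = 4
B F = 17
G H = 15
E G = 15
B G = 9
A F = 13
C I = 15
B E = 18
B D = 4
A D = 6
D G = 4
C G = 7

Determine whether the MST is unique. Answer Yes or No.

Kruskal's algorithm — process edges by increasing weight (ties by edge label):
B D (4): add — endpoints in different components.
D E (4): add — endpoints in different components.
D G (4): add — endpoints in different components.
C H (5): add — endpoints in different components.
A D (6): add — endpoints in different components.
A E (6): skip — A and E already connected.
A B (7): skip — A and B already connected.
C G (7): add — endpoints in different components.
B G (9): skip — B and G already connected.
A I (12): add — endpoints in different components.
A F (13): add — endpoints in different components.
Non-tree edge A E has weight 6, equal to the heaviest edge on its tree cycle — swapping gives another MST of the same weight. Not unique.

No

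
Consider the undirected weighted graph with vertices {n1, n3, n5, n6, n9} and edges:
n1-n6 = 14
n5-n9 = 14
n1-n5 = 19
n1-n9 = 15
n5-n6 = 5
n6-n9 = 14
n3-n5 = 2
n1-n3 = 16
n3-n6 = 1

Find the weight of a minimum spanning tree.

Grow the tree from n6 using Prim:
Step 1: cheapest edge leaving the tree is n3-n6 (1); add n3.
Step 2: cheapest edge leaving the tree is n3-n5 (2); add n5.
Step 3: cheapest edge leaving the tree is n1-n6 (14); add n1.
Step 4: cheapest edge leaving the tree is n5-n9 (14); add n9.
MST edges: n3-n6, n3-n5, n1-n6, n5-n9; total weight 1+2+14+14 = 31.

31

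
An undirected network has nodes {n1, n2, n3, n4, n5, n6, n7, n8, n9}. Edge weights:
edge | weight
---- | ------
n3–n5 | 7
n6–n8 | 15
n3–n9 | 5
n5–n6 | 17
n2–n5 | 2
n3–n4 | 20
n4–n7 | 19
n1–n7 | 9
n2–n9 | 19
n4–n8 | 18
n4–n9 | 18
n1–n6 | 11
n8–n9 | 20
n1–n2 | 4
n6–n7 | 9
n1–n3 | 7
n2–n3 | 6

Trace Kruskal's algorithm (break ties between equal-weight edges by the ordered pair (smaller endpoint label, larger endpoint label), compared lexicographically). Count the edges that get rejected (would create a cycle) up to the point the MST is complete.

Sort edges by weight, then run Kruskal:
n2–n5 (2): add — endpoints in different components.
n1–n2 (4): add — endpoints in different components.
n3–n9 (5): add — endpoints in different components.
n2–n3 (6): add — endpoints in different components.
n1–n3 (7): skip — n1 and n3 already connected.
n3–n5 (7): skip — n5 and n3 already connected.
n1–n7 (9): add — endpoints in different components.
n6–n7 (9): add — endpoints in different components.
n1–n6 (11): skip — n1 and n6 already connected.
n6–n8 (15): add — endpoints in different components.
n5–n6 (17): skip — n5 and n6 already connected.
n4–n8 (18): add — endpoints in different components.
Edges rejected before the tree was complete: 4.

4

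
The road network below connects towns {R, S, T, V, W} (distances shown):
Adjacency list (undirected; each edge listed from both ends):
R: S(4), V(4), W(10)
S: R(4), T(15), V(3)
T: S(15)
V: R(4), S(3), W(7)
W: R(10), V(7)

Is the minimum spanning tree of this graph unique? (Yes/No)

No

Kruskal's algorithm — process edges by increasing weight (ties by edge label):
S-V (3): add — endpoints in different components.
R-S (4): add — endpoints in different components.
R-V (4): skip — V and R already connected.
V-W (7): add — endpoints in different components.
R-W (10): skip — R and W already connected.
S-T (15): add — endpoints in different components.
Non-tree edge R-V has weight 4, equal to the heaviest edge on its tree cycle — swapping gives another MST of the same weight. Not unique.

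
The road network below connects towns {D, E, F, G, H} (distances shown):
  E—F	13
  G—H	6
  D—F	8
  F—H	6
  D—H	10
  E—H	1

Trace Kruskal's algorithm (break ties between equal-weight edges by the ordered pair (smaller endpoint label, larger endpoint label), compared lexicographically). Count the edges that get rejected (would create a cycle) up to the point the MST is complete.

0

Kruskal's algorithm — process edges by increasing weight (ties by edge label):
E—H (1): add. Components now {D} {E,H} {F} {G}
F—H (6): add. Components now {D} {E,F,H} {G}
G—H (6): add. Components now {D} {E,F,G,H}
D—F (8): add. Components now {D,E,F,G,H}
Edges rejected before the tree was complete: 0.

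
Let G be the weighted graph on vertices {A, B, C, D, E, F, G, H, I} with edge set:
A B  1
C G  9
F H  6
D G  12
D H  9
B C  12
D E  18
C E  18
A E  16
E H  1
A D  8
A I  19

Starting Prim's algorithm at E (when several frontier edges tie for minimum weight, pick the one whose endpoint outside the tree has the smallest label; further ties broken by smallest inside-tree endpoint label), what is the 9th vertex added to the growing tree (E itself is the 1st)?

Grow the tree from E using Prim:
Step 1: frontier [E H 1, A E 16, C E 18, D E 18] → take E H (1); add H.
Step 2: frontier [A E 16, C E 18, D E 18, F H 6, D H 9] → take F H (6); add F.
Step 3: frontier [A E 16, C E 18, D E 18, D H 9] → take D H (9); add D.
Step 4: frontier [A D 8, D G 12, A E 16, C E 18] → take A D (8); add A.
Step 5: frontier [A B 1, A I 19, D G 12, C E 18] → take A B (1); add B.
Step 6: frontier [A I 19, B C 12, D G 12, C E 18] → take B C (12); add C.
Step 7: frontier [A I 19, C G 9, D G 12] → take C G (9); add G.
Step 8: frontier [A I 19] → take A I (19); add I.
Vertex order: E, H, F, D, A, B, C, G, I. The 9th vertex is I.

I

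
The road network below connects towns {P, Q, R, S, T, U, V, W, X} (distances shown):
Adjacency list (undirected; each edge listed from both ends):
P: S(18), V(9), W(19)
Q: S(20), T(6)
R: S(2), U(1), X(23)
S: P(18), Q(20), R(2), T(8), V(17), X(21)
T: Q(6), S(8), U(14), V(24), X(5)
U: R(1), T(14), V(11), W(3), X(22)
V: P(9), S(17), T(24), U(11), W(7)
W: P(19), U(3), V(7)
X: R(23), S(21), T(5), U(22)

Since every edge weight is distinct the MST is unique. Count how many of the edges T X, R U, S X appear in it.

Sort edges by weight, then run Kruskal:
R U (1): add — endpoints in different components.
R S (2): add — endpoints in different components.
U W (3): add — endpoints in different components.
T X (5): add — endpoints in different components.
Q T (6): add — endpoints in different components.
V W (7): add — endpoints in different components.
S T (8): add — endpoints in different components.
P V (9): add — endpoints in different components.
MST edge set: {R U, R S, U W, T X, Q T, V W, S T, P V}.
Of the listed edges, {T X, R U} are in the MST → 2.

2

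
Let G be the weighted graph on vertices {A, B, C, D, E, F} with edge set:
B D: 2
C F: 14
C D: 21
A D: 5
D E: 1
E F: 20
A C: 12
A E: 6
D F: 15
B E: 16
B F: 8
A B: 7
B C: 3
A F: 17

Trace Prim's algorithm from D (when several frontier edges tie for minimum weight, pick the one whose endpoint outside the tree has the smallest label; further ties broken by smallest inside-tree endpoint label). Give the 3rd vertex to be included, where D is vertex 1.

B

Prim, starting at D.
Step 1: frontier [D E 1, B D 2, A D 5, D F 15, C D 21] → take D E (1); add E.
Step 2: frontier [B D 2, A D 5, D F 15, C D 21, A E 6, B E 16, E F 20] → take B D (2); add B.
Step 3: frontier [B C 3, A B 7, B F 8, A D 5, D F 15, C D 21, A E 6, E F 20] → take B C (3); add C.
Step 4: frontier [A B 7, B F 8, A C 12, C F 14, A D 5, D F 15, A E 6, E F 20] → take A D (5); add A.
Step 5: frontier [A F 17, B F 8, C F 14, D F 15, E F 20] → take B F (8); add F.
Vertex order: D, E, B, C, A, F. The 3rd vertex is B.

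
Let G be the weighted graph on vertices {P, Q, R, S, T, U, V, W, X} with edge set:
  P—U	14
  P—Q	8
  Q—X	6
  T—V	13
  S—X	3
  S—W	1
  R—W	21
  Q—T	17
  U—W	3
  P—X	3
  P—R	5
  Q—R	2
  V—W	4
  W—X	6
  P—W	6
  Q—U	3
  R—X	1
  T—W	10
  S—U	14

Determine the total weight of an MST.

27

Kruskal's algorithm — process edges by increasing weight (ties by edge label):
R—X (1): add — endpoints in different components.
S—W (1): add — endpoints in different components.
Q—R (2): add — endpoints in different components.
P—X (3): add — endpoints in different components.
Q—U (3): add — endpoints in different components.
S—X (3): add — endpoints in different components.
U—W (3): skip — U and W already connected.
V—W (4): add — endpoints in different components.
P—R (5): skip — R and P already connected.
P—W (6): skip — W and P already connected.
Q—X (6): skip — Q and X already connected.
W—X (6): skip — W and X already connected.
P—Q (8): skip — Q and P already connected.
T—W (10): add — endpoints in different components.
MST edges: R—X, S—W, Q—R, P—X, Q—U, S—X, V—W, T—W; total weight 1+1+2+3+3+3+4+10 = 27.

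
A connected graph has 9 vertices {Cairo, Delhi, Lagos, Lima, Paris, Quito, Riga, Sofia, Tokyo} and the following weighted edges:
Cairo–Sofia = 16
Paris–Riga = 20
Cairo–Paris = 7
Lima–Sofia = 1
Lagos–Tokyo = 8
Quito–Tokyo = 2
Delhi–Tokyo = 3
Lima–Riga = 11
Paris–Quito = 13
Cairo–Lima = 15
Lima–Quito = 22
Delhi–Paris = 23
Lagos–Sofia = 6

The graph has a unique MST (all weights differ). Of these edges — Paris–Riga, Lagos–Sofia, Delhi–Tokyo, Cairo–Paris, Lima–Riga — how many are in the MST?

4

Kruskal's algorithm — process edges by increasing weight (ties by edge label):
Lima–Sofia (1): add — endpoints in different components.
Quito–Tokyo (2): add — endpoints in different components.
Delhi–Tokyo (3): add — endpoints in different components.
Lagos–Sofia (6): add — endpoints in different components.
Cairo–Paris (7): add — endpoints in different components.
Lagos–Tokyo (8): add — endpoints in different components.
Lima–Riga (11): add — endpoints in different components.
Paris–Quito (13): add — endpoints in different components.
MST edge set: {Lima–Sofia, Quito–Tokyo, Delhi–Tokyo, Lagos–Sofia, Cairo–Paris, Lagos–Tokyo, Lima–Riga, Paris–Quito}.
Of the listed edges, {Lagos–Sofia, Delhi–Tokyo, Cairo–Paris, Lima–Riga} are in the MST → 4.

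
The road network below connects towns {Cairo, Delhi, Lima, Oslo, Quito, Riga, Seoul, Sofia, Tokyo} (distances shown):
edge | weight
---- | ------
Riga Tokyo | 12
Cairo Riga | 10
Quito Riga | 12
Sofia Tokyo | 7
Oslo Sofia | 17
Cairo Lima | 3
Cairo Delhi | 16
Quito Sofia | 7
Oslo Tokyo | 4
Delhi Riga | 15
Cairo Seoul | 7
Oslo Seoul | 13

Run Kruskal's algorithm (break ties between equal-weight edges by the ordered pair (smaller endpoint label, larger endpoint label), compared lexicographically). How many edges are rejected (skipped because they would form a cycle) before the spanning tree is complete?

2

Kruskal: consider edges lightest-first.
Cairo Lima (3): add — endpoints in different components.
Oslo Tokyo (4): add — endpoints in different components.
Cairo Seoul (7): add — endpoints in different components.
Quito Sofia (7): add — endpoints in different components.
Sofia Tokyo (7): add — endpoints in different components.
Cairo Riga (10): add — endpoints in different components.
Quito Riga (12): add — endpoints in different components.
Riga Tokyo (12): skip — Riga and Tokyo already connected.
Oslo Seoul (13): skip — Seoul and Oslo already connected.
Delhi Riga (15): add — endpoints in different components.
Edges rejected before the tree was complete: 2.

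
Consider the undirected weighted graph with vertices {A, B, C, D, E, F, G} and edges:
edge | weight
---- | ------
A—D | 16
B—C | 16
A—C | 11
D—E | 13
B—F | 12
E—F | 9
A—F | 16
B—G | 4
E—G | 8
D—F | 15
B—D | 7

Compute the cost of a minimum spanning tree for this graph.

55

Grow the tree from E using Prim:
Step 1: frontier [E—G 8, E—F 9, D—E 13] → take E—G (8); add G.
Step 2: frontier [E—F 9, D—E 13, B—G 4] → take B—G (4); add B.
Step 3: frontier [B—D 7, B—F 12, B—C 16, E—F 9, D—E 13] → take B—D (7); add D.
Step 4: frontier [B—F 12, B—C 16, D—F 15, A—D 16, E—F 9] → take E—F (9); add F.
Step 5: frontier [B—C 16, A—D 16, A—F 16] → take A—D (16); add A.
Step 6: frontier [A—C 11, B—C 16] → take A—C (11); add C.
MST edges: E—G, B—G, B—D, E—F, A—D, A—C; total weight 8+4+7+9+16+11 = 55.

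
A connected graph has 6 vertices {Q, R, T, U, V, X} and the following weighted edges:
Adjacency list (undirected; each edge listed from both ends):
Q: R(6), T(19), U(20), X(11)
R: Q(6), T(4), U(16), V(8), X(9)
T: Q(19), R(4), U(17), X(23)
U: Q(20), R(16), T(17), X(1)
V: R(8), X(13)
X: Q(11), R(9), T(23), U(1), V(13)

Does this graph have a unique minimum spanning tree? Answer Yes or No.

Yes

Kruskal's algorithm — process edges by increasing weight (ties by edge label):
U–X (1): add. Components now {T} {U,X} {R} {Q} {V}
R–T (4): add. Components now {R,T} {U,X} {Q} {V}
Q–R (6): add. Components now {Q,R,T} {U,X} {V}
R–V (8): add. Components now {Q,R,T,V} {U,X}
R–X (9): add. Components now {Q,R,T,U,V,X}
Every non-tree edge has weight strictly greater than the heaviest edge on the tree path between its endpoints, so the MST is unique.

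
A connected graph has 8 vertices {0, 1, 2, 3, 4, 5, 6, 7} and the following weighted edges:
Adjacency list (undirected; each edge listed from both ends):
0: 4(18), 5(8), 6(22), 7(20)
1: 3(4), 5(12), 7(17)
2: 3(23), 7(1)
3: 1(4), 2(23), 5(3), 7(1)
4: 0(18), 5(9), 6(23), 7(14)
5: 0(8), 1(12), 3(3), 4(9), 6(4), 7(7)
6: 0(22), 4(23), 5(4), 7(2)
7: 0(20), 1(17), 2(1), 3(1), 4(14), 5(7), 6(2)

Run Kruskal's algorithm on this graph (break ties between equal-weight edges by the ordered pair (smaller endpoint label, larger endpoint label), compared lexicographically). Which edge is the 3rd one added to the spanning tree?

6-7

Sort edges by weight, then run Kruskal:
2-7 (1): add — endpoints in different components.
3-7 (1): add — endpoints in different components.
6-7 (2): add — endpoints in different components.
3-5 (3): add — endpoints in different components.
1-3 (4): add — endpoints in different components.
5-6 (4): skip — 5 and 6 already connected.
5-7 (7): skip — 5 and 7 already connected.
0-5 (8): add — endpoints in different components.
4-5 (9): add — endpoints in different components.
The 3rd edge added is 6-7.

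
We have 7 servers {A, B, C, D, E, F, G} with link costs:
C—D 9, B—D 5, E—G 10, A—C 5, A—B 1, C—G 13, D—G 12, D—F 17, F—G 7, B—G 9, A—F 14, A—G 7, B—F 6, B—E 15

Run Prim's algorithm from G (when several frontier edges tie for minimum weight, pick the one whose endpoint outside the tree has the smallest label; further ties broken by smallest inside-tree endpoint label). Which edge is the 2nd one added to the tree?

Prim, starting at G.
Step 1: frontier [A—G 7, F—G 7, B—G 9, E—G 10, D—G 12, C—G 13] → take A—G (7); add A.
Step 2: frontier [A—B 1, A—C 5, A—F 14, F—G 7, B—G 9, E—G 10, D—G 12, C—G 13] → take A—B (1); add B.
Step 3: frontier [A—C 5, A—F 14, B—D 5, B—F 6, B—E 15, F—G 7, E—G 10, D—G 12, C—G 13] → take A—C (5); add C.
Step 4: frontier [A—F 14, B—D 5, B—F 6, B—E 15, C—D 9, F—G 7, E—G 10, D—G 12] → take B—D (5); add D.
Step 5: frontier [A—F 14, B—F 6, B—E 15, D—F 17, F—G 7, E—G 10] → take B—F (6); add F.
Step 6: frontier [B—E 15, E—G 10] → take E—G (10); add E.
The 2nd edge added is A—B.

A-B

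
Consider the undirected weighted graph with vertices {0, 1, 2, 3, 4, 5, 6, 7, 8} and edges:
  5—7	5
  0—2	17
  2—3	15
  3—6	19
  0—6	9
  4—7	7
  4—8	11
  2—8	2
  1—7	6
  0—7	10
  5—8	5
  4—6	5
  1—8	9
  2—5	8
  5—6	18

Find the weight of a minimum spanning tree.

Prim, starting at 0.
Step 1: cheapest edge leaving the tree is 0—6 (9); add 6.
Step 2: cheapest edge leaving the tree is 4—6 (5); add 4.
Step 3: cheapest edge leaving the tree is 4—7 (7); add 7.
Step 4: cheapest edge leaving the tree is 5—7 (5); add 5.
Step 5: cheapest edge leaving the tree is 5—8 (5); add 8.
Step 6: cheapest edge leaving the tree is 2—8 (2); add 2.
Step 7: cheapest edge leaving the tree is 1—7 (6); add 1.
Step 8: cheapest edge leaving the tree is 2—3 (15); add 3.
MST edges: 0—6, 4—6, 4—7, 5—7, 5—8, 2—8, 1—7, 2—3; total weight 9+5+7+5+5+2+6+15 = 54.

54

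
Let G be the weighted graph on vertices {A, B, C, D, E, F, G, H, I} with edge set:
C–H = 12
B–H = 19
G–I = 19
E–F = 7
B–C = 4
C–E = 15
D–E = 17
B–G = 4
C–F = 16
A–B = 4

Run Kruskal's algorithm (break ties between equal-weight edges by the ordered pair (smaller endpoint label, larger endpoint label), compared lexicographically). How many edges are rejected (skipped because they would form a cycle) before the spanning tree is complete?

Kruskal: consider edges lightest-first.
A–B (4): add — endpoints in different components.
B–C (4): add — endpoints in different components.
B–G (4): add — endpoints in different components.
E–F (7): add — endpoints in different components.
C–H (12): add — endpoints in different components.
C–E (15): add — endpoints in different components.
C–F (16): skip — C and F already connected.
D–E (17): add — endpoints in different components.
B–H (19): skip — B and H already connected.
G–I (19): add — endpoints in different components.
Edges rejected before the tree was complete: 2.

2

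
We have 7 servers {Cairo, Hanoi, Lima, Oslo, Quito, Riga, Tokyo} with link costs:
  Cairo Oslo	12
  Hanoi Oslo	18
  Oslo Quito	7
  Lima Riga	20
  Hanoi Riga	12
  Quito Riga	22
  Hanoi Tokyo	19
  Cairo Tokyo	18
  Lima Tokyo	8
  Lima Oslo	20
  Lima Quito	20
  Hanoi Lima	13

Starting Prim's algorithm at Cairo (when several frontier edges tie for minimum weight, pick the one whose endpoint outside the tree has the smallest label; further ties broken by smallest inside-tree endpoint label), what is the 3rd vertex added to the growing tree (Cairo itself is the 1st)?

Prim, starting at Cairo.
Step 1: frontier [Cairo Oslo 12, Cairo Tokyo 18] → take Cairo Oslo (12); add Oslo.
Step 2: frontier [Cairo Tokyo 18, Oslo Quito 7, Hanoi Oslo 18, Lima Oslo 20] → take Oslo Quito (7); add Quito.
Step 3: frontier [Cairo Tokyo 18, Hanoi Oslo 18, Lima Oslo 20, Lima Quito 20, Quito Riga 22] → take Hanoi Oslo (18); add Hanoi.
Step 4: frontier [Cairo Tokyo 18, Hanoi Riga 12, Hanoi Lima 13, Hanoi Tokyo 19, Lima Oslo 20, Lima Quito 20, Quito Riga 22] → take Hanoi Riga (12); add Riga.
Step 5: frontier [Cairo Tokyo 18, Hanoi Lima 13, Hanoi Tokyo 19, Lima Oslo 20, Lima Quito 20, Lima Riga 20] → take Hanoi Lima (13); add Lima.
Step 6: frontier [Cairo Tokyo 18, Hanoi Tokyo 19, Lima Tokyo 8] → take Lima Tokyo (8); add Tokyo.
Vertex order: Cairo, Oslo, Quito, Hanoi, Riga, Lima, Tokyo. The 3rd vertex is Quito.

Quito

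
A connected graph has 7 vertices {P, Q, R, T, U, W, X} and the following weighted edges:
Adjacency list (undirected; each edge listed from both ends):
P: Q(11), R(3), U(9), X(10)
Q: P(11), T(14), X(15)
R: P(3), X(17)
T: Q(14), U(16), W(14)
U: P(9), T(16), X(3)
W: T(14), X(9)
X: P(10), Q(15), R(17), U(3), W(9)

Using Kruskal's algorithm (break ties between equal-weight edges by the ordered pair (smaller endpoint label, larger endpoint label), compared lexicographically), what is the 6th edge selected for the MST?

Sort edges by weight, then run Kruskal:
P–R (3): add — endpoints in different components.
U–X (3): add — endpoints in different components.
P–U (9): add — endpoints in different components.
W–X (9): add — endpoints in different components.
P–X (10): skip — P and X already connected.
P–Q (11): add — endpoints in different components.
Q–T (14): add — endpoints in different components.
The 6th edge added is Q–T.

Q-T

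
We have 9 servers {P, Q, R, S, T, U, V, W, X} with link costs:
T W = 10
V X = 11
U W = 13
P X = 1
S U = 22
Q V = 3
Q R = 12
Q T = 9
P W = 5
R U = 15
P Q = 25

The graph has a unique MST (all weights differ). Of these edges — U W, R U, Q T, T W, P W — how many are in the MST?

Kruskal's algorithm — process edges by increasing weight (ties by edge label):
P X (1): add — endpoints in different components.
Q V (3): add — endpoints in different components.
P W (5): add — endpoints in different components.
Q T (9): add — endpoints in different components.
T W (10): add — endpoints in different components.
V X (11): skip — V and X already connected.
Q R (12): add — endpoints in different components.
U W (13): add — endpoints in different components.
R U (15): skip — R and U already connected.
S U (22): add — endpoints in different components.
MST edge set: {P X, Q V, P W, Q T, T W, Q R, U W, S U}.
Of the listed edges, {U W, Q T, T W, P W} are in the MST → 4.

4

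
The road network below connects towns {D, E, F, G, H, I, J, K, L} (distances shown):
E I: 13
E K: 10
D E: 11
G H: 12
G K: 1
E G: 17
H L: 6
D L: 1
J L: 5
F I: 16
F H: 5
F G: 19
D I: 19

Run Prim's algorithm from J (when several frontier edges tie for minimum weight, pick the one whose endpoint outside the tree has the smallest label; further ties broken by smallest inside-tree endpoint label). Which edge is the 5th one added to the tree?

D-E

Prim's algorithm from J:
Step 1: cheapest edge leaving the tree is J L (5); add L.
Step 2: cheapest edge leaving the tree is D L (1); add D.
Step 3: cheapest edge leaving the tree is H L (6); add H.
Step 4: cheapest edge leaving the tree is F H (5); add F.
Step 5: cheapest edge leaving the tree is D E (11); add E.
Step 6: cheapest edge leaving the tree is E K (10); add K.
Step 7: cheapest edge leaving the tree is G K (1); add G.
Step 8: cheapest edge leaving the tree is E I (13); add I.
The 5th edge added is D E.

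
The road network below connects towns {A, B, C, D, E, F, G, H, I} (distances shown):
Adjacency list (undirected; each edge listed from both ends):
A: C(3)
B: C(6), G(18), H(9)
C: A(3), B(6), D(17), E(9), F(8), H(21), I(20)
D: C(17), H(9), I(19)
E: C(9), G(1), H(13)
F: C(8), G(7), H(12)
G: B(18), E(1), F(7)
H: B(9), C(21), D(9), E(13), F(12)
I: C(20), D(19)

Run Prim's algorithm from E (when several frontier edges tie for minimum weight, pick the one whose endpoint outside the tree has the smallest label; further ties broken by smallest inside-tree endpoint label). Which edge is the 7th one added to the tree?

Prim's algorithm from E:
Step 1: cheapest edge leaving the tree is E–G (1); add G.
Step 2: cheapest edge leaving the tree is F–G (7); add F.
Step 3: cheapest edge leaving the tree is C–F (8); add C.
Step 4: cheapest edge leaving the tree is A–C (3); add A.
Step 5: cheapest edge leaving the tree is B–C (6); add B.
Step 6: cheapest edge leaving the tree is B–H (9); add H.
Step 7: cheapest edge leaving the tree is D–H (9); add D.
Step 8: cheapest edge leaving the tree is D–I (19); add I.
The 7th edge added is D–H.

D-H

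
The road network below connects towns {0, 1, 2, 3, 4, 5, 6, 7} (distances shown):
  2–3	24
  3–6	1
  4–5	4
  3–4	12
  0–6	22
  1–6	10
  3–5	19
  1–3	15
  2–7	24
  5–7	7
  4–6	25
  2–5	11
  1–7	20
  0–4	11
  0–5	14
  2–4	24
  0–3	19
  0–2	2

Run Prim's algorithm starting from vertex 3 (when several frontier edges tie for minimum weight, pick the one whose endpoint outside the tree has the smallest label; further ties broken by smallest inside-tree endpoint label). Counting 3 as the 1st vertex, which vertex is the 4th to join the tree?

4

Prim's algorithm from 3:
Step 1: cheapest edge leaving the tree is 3–6 (1); add 6.
Step 2: cheapest edge leaving the tree is 1–6 (10); add 1.
Step 3: cheapest edge leaving the tree is 3–4 (12); add 4.
Step 4: cheapest edge leaving the tree is 4–5 (4); add 5.
Step 5: cheapest edge leaving the tree is 5–7 (7); add 7.
Step 6: cheapest edge leaving the tree is 0–4 (11); add 0.
Step 7: cheapest edge leaving the tree is 0–2 (2); add 2.
Vertex order: 3, 6, 1, 4, 5, 7, 0, 2. The 4th vertex is 4.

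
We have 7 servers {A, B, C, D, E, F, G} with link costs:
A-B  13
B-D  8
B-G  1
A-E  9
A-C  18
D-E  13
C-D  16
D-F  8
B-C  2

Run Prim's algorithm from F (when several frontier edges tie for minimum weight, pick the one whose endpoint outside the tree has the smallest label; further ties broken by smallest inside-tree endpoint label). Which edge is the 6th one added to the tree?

Prim, starting at F.
Step 1: cheapest edge leaving the tree is D-F (8); add D.
Step 2: cheapest edge leaving the tree is B-D (8); add B.
Step 3: cheapest edge leaving the tree is B-G (1); add G.
Step 4: cheapest edge leaving the tree is B-C (2); add C.
Step 5: cheapest edge leaving the tree is A-B (13); add A.
Step 6: cheapest edge leaving the tree is A-E (9); add E.
The 6th edge added is A-E.

A-E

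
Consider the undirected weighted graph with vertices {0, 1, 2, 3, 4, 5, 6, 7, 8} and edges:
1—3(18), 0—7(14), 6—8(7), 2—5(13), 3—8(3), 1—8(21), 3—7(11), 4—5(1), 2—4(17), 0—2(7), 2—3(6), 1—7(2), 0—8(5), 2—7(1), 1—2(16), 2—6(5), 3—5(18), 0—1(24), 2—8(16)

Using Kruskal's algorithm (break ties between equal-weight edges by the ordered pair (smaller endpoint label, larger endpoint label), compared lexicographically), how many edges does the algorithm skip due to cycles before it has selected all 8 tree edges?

3

Kruskal: consider edges lightest-first.
2—7 (1): add — endpoints in different components.
4—5 (1): add — endpoints in different components.
1—7 (2): add — endpoints in different components.
3—8 (3): add — endpoints in different components.
0—8 (5): add — endpoints in different components.
2—6 (5): add — endpoints in different components.
2—3 (6): add — endpoints in different components.
0—2 (7): skip — 0 and 2 already connected.
6—8 (7): skip — 6 and 8 already connected.
3—7 (11): skip — 3 and 7 already connected.
2—5 (13): add — endpoints in different components.
Edges rejected before the tree was complete: 3.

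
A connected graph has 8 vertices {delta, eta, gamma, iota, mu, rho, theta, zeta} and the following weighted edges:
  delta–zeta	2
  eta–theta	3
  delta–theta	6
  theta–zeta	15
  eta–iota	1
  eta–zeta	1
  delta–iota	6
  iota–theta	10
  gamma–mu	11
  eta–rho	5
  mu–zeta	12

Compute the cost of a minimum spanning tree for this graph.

Sort edges by weight, then run Kruskal:
eta–iota (1): add — endpoints in different components.
eta–zeta (1): add — endpoints in different components.
delta–zeta (2): add — endpoints in different components.
eta–theta (3): add — endpoints in different components.
eta–rho (5): add — endpoints in different components.
delta–iota (6): skip — delta and iota already connected.
delta–theta (6): skip — delta and theta already connected.
iota–theta (10): skip — iota and theta already connected.
gamma–mu (11): add — endpoints in different components.
mu–zeta (12): add — endpoints in different components.
MST edges: eta–iota, eta–zeta, delta–zeta, eta–theta, eta–rho, gamma–mu, mu–zeta; total weight 1+1+2+3+5+11+12 = 35.

35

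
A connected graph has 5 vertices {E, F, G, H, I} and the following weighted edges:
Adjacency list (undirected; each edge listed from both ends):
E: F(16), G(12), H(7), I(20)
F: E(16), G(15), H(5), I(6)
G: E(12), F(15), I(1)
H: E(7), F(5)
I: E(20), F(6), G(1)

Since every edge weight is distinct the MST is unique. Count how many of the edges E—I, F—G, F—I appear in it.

1

Kruskal: consider edges lightest-first.
G—I (1): add — endpoints in different components.
F—H (5): add — endpoints in different components.
F—I (6): add — endpoints in different components.
E—H (7): add — endpoints in different components.
MST edge set: {G—I, F—H, F—I, E—H}.
Of the listed edges, {F—I} are in the MST → 1.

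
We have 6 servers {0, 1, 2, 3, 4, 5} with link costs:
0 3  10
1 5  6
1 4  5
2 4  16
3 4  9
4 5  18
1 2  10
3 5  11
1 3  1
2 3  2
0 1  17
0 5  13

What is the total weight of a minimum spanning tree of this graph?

24

Kruskal: consider edges lightest-first.
1 3 (1): add — endpoints in different components.
2 3 (2): add — endpoints in different components.
1 4 (5): add — endpoints in different components.
1 5 (6): add — endpoints in different components.
3 4 (9): skip — 3 and 4 already connected.
0 3 (10): add — endpoints in different components.
MST edges: 1 3, 2 3, 1 4, 1 5, 0 3; total weight 1+2+5+6+10 = 24.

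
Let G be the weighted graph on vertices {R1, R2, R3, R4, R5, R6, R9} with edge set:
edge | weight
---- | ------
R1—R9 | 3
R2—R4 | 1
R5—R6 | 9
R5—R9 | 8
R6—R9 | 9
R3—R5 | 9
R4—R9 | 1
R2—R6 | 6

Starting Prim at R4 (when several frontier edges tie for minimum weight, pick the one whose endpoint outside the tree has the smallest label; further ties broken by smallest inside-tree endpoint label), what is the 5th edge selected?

Prim's algorithm from R4:
Step 1: frontier [R2—R4 1, R4—R9 1] → take R2—R4 (1); add R2.
Step 2: frontier [R2—R6 6, R4—R9 1] → take R4—R9 (1); add R9.
Step 3: frontier [R2—R6 6, R1—R9 3, R5—R9 8, R6—R9 9] → take R1—R9 (3); add R1.
Step 4: frontier [R2—R6 6, R5—R9 8, R6—R9 9] → take R2—R6 (6); add R6.
Step 5: frontier [R5—R6 9, R5—R9 8] → take R5—R9 (8); add R5.
Step 6: frontier [R3—R5 9] → take R3—R5 (9); add R3.
The 5th edge added is R5—R9.

R5-R9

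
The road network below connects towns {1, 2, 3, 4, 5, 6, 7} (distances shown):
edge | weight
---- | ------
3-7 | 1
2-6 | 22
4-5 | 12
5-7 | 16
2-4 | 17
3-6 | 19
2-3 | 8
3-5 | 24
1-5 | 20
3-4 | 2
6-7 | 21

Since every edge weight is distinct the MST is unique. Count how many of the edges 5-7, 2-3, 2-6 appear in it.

1

Kruskal: consider edges lightest-first.
3-7 (1): add. Components now {1} {2} {3,7} {4} {5} {6}
3-4 (2): add. Components now {1} {2} {3,4,7} {5} {6}
2-3 (8): add. Components now {1} {2,3,4,7} {5} {6}
4-5 (12): add. Components now {1} {2,3,4,5,7} {6}
5-7 (16): skip — 5 and 7 already connected.
2-4 (17): skip — 2 and 4 already connected.
3-6 (19): add. Components now {1} {2,3,4,5,6,7}
1-5 (20): add. Components now {1,2,3,4,5,6,7}
MST edge set: {3-7, 3-4, 2-3, 4-5, 3-6, 1-5}.
Of the listed edges, {2-3} are in the MST → 1.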